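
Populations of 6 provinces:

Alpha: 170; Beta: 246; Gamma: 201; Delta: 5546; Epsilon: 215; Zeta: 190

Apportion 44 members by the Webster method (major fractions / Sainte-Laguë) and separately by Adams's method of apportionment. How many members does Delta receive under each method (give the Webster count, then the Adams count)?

38 and 34

Webster: Alpha 1, Beta 2, Gamma 1, Delta 38, Epsilon 1, Zeta 1.
Adams: Alpha 2, Beta 2, Gamma 2, Delta 34, Epsilon 2, Zeta 2.
Delta gets 38 under Webster and 34 under Adams.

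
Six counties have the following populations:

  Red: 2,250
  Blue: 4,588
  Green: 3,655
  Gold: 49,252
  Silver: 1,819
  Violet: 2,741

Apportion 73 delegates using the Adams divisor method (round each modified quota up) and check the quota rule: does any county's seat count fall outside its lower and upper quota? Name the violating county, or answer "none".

Standard quotas: Red 2.554, Blue 5.208, Green 4.149, Gold 55.912, Silver 2.065, Violet 3.112.
Adams allocation: Red 3, Blue 6, Green 5, Gold 54, Silver 2, Violet 3.
Gold has quota 55.912 (lower 55, upper 56) but receives 54 — outside the quota interval.

Gold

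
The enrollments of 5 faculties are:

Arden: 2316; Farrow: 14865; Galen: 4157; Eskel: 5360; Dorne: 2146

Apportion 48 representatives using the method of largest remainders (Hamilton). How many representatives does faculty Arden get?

The standard divisor is 28844/48 ≈ 600.917.
Standard quotas: Arden 3.8541, Farrow 24.7372, Galen 6.9178, Eskel 8.9197, Dorne 3.5712.
Lower quotas: Arden 3, Farrow 24, Galen 6, Eskel 8, Dorne 3 (sum 44, leaving 4 seats).
Remainders in descending order: Eskel 0.9197, Galen 0.9178, Arden 0.8541, Farrow 0.7372, Dorne 0.5712.
The surplus seats go to Eskel, Galen, Arden, Farrow.
Arden receives 4.

4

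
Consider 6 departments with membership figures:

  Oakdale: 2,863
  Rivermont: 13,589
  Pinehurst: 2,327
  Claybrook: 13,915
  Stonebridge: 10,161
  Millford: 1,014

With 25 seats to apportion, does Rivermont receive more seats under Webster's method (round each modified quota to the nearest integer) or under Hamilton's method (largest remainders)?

Hamilton

Webster: Oakdale 2, Rivermont 7, Pinehurst 1, Claybrook 8, Stonebridge 6, Millford 1.
Hamilton: Oakdale 2, Rivermont 8, Pinehurst 1, Claybrook 8, Stonebridge 6, Millford 0.
Rivermont gets 7 under Webster and 8 under Hamilton.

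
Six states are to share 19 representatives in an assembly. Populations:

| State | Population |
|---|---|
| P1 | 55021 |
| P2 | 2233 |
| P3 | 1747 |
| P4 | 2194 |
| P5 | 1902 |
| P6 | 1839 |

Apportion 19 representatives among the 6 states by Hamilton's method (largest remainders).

P1: 16, P2: 1, P3: 0, P4: 1, P5: 1, P6: 0

Total 64936; standard divisor 64936/19 ≈ 3417.684.
Standard quotas: P1 16.0989, P2 0.6534, P3 0.5112, P4 0.6420, P5 0.5565, P6 0.5381.
Lower quotas: P1 16, P2 0, P3 0, P4 0, P5 0, P6 0 (sum 16, leaving 3 seats).
Remainders in descending order: P2 0.6534, P4 0.6420, P5 0.5565, P6 0.5381, P3 0.5112, P1 0.0989.
The surplus seats go to P2, P4, P5.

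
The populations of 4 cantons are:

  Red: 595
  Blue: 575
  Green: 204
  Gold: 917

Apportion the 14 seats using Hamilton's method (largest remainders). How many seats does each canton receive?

Red: 4, Blue: 3, Green: 1, Gold: 6

Standard divisor: 2291 ÷ 14 ≈ 163.643.
Standard quotas: Red 3.636, Blue 3.514, Green 1.247, Gold 5.604.
Lower quotas: Red 3, Blue 3, Green 1, Gold 5 (sum 12, leaving 2 seats).
Remainders in descending order: Red 0.636, Gold 0.604, Blue 0.514, Green 0.247.
Largest remainders: Red, Gold receive the extra seats.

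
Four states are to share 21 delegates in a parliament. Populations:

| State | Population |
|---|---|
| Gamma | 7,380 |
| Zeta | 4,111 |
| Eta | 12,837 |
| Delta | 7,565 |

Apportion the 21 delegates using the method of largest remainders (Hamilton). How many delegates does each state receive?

Total 31893; standard divisor 31893/21 ≈ 1518.714.
Standard quotas: Gamma 4.8594, Zeta 2.7069, Eta 8.4525, Delta 4.9812.
Lower quotas: Gamma 4, Zeta 2, Eta 8, Delta 4 (sum 18, leaving 3 seats).
Remainders in descending order: Delta 0.9812, Gamma 0.8594, Zeta 0.7069, Eta 0.4525.
Largest remainders: Delta, Gamma, Zeta receive the extra seats.

Gamma: 5, Zeta: 3, Eta: 8, Delta: 5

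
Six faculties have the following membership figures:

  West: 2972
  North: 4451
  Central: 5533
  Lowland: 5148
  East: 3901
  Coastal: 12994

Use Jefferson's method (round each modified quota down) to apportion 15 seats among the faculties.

Standard divisor 34999/15 ≈ 2333.267; standard quotas: West 1.274, North 1.908, Central 2.371, Lowland 2.206, East 1.672, Coastal 5.569.
Rounding down gives 1, 1, 2, 2, 1, 5 = 12 seats, so the divisor must be adjusted.
With modified divisor 1900: modified quotas West 1.564, North 2.343, Central 2.912, Lowland 2.709, East 2.053, Coastal 6.839.
Rounding down: West 1, North 2, Central 2, Lowland 2, East 2, Coastal 6 (total 15).

West: 1; North: 2; Central: 2; Lowland: 2; East: 2; Coastal: 6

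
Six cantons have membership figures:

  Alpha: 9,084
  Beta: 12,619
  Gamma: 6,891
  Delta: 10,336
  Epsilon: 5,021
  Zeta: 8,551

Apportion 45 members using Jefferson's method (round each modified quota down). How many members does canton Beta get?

11

Standard divisor 52502/45 ≈ 1166.711; standard quotas: Alpha 7.786, Beta 10.816, Gamma 5.906, Delta 8.859, Epsilon 4.304, Zeta 7.329.
Rounding down gives 7, 10, 5, 8, 4, 7 = 41 seats, so the divisor must be adjusted.
With modified divisor 1100: modified quotas Alpha 8.258, Beta 11.472, Gamma 6.265, Delta 9.396, Epsilon 4.565, Zeta 7.774.
Rounding down: Alpha 8, Beta 11, Gamma 6, Delta 9, Epsilon 4, Zeta 7 (total 45).
Beta receives 11.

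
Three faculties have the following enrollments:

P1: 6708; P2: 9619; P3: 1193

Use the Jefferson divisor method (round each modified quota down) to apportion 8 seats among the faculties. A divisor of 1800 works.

With modified divisor 1800: modified quotas P1 3.727, P2 5.344, P3 0.663.
Rounding down: P1 3, P2 5, P3 0 (total 8).

P1=3, P2=5, P3=0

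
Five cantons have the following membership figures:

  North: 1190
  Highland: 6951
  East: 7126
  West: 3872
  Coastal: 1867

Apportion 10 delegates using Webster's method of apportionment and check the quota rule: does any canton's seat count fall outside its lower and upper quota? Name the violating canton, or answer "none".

none

Standard quotas: North 0.567, Highland 3.309, East 3.392, West 1.843, Coastal 0.889.
Webster allocation: North 1, Highland 3, East 3, West 2, Coastal 1.
Every allocation lies between the lower and upper quota.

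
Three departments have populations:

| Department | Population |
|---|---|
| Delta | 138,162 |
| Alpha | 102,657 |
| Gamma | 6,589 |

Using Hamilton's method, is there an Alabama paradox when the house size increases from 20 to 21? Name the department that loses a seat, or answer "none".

Gamma

At 20 seats: Delta 11, Alpha 8, Gamma 1.
At 21 seats: Delta 12, Alpha 9, Gamma 0.
Gamma drops from 1 to 0.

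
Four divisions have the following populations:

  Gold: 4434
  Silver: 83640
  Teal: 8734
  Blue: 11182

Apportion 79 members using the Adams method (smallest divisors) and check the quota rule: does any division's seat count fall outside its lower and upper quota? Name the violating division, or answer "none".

Silver

Standard quotas: Gold 3.244, Silver 61.187, Teal 6.389, Blue 8.180.
Adams allocation: Gold 4, Silver 60, Teal 7, Blue 8.
Silver has quota 61.187 (lower 61, upper 62) but receives 60 — outside the quota interval.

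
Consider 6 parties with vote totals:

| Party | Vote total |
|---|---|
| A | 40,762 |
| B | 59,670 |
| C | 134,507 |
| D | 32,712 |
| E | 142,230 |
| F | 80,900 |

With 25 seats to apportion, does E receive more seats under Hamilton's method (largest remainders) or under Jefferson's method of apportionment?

Hamilton: A 2, B 3, C 7, D 2, E 7, F 4.
Jefferson: A 2, B 3, C 7, D 1, E 8, F 4.
E gets 7 under Hamilton and 8 under Jefferson.

Jefferson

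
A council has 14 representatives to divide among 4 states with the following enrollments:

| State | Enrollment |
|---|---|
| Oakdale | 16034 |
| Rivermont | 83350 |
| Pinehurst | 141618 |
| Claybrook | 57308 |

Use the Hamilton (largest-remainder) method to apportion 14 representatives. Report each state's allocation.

Oakdale=1, Rivermont=4, Pinehurst=6, Claybrook=3

Standard divisor: 298310 ÷ 14 ≈ 21307.857.
Standard quotas: Oakdale 0.7525, Rivermont 3.9117, Pinehurst 6.6463, Claybrook 2.6895.
Lower quotas: Oakdale 0, Rivermont 3, Pinehurst 6, Claybrook 2 (sum 11, leaving 3 seats).
Remainders in descending order: Rivermont 0.9117, Oakdale 0.7525, Claybrook 0.6895, Pinehurst 0.6463.
The surplus seats go to Rivermont, Oakdale, Claybrook.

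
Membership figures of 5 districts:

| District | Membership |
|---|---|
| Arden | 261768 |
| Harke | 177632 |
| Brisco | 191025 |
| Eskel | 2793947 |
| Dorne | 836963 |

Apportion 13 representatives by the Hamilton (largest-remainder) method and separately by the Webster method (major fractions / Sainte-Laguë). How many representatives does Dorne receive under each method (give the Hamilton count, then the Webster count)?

Hamilton: Arden 1, Harke 0, Brisco 1, Eskel 8, Dorne 3.
Webster: Arden 1, Harke 1, Brisco 1, Eskel 8, Dorne 2.
Dorne gets 3 under Hamilton and 2 under Webster.

3 and 2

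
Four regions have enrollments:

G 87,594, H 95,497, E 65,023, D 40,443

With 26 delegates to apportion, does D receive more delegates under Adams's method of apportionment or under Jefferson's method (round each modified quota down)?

Adams: G 8, H 8, E 6, D 4.
Jefferson: G 8, H 9, E 6, D 3.
D gets 4 under Adams and 3 under Jefferson.

Adams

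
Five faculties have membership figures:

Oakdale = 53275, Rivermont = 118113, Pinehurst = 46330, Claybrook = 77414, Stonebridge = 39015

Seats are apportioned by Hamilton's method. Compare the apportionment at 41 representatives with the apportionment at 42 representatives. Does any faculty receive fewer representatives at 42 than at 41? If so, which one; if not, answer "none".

Oakdale

At 41 seats: Oakdale 7, Rivermont 14, Pinehurst 6, Claybrook 9, Stonebridge 5.
At 42 seats: Oakdale 6, Rivermont 15, Pinehurst 6, Claybrook 10, Stonebridge 5.
Oakdale drops from 7 to 6.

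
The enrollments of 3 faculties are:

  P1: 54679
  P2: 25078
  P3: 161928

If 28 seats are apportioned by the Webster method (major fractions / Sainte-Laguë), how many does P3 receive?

19

Standard divisor 241685/28 ≈ 8631.607; standard quotas: P1 6.335, P2 2.905, P3 18.760.
Rounding to the nearest integer gives P1 6, P2 3, P3 19 — total 28, matching the house size, so no adjustment is needed.
P3 receives 19.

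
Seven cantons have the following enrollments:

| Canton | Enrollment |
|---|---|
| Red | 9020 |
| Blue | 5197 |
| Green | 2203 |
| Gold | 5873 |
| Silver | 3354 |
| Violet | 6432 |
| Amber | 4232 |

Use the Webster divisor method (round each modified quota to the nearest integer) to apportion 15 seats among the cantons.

Red 4, Blue 2, Green 1, Gold 2, Silver 1, Violet 3, Amber 2

Standard divisor 36311/15 ≈ 2420.733; standard quotas: Red 3.726, Blue 2.147, Green 0.910, Gold 2.426, Silver 1.386, Violet 2.657, Amber 1.748.
Rounding to the nearest integer gives Red 4, Blue 2, Green 1, Gold 2, Silver 1, Violet 3, Amber 2 — total 15, matching the house size, so no adjustment is needed.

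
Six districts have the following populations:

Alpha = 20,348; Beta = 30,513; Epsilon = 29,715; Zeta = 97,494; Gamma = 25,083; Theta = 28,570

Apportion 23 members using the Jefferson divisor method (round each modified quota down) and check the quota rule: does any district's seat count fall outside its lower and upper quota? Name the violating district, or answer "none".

none

Standard quotas: Alpha 2.020, Beta 3.029, Epsilon 2.949, Zeta 9.677, Gamma 2.490, Theta 2.836.
Jefferson allocation: Alpha 2, Beta 3, Epsilon 3, Zeta 10, Gamma 2, Theta 3.
Every allocation lies between the lower and upper quota.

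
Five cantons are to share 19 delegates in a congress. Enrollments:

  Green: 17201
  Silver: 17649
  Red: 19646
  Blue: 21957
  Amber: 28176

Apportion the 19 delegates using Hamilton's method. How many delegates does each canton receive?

The standard divisor is 104629/19 ≈ 5506.789.
Standard quotas: Green 3.1236, Silver 3.2050, Red 3.5676, Blue 3.9873, Amber 5.1166.
Lower quotas: Green 3, Silver 3, Red 3, Blue 3, Amber 5 (sum 17, leaving 2 seats).
Remainders in descending order: Blue 0.9873, Red 0.5676, Silver 0.2050, Green 0.1236, Amber 0.1166.
The surplus seats go to Blue, Red.

Green=3, Silver=3, Red=4, Blue=4, Amber=5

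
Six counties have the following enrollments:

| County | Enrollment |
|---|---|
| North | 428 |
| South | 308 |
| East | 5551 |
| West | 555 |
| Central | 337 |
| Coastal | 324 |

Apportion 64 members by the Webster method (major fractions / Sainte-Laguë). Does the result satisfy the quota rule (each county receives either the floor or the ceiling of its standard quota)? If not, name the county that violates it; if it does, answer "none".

East

Standard quotas: North 3.651, South 2.627, East 47.350, West 4.734, Central 2.875, Coastal 2.764.
Webster allocation: North 4, South 3, East 46, West 5, Central 3, Coastal 3.
East has quota 47.350 (lower 47, upper 48) but receives 46 — outside the quota interval.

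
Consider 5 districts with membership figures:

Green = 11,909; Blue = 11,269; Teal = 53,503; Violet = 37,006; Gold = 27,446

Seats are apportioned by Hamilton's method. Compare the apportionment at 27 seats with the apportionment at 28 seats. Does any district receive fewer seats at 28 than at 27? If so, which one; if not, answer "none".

Green

At 27 seats: Green 3, Blue 2, Teal 10, Violet 7, Gold 5.
At 28 seats: Green 2, Blue 2, Teal 11, Violet 7, Gold 6.
Green drops from 3 to 2.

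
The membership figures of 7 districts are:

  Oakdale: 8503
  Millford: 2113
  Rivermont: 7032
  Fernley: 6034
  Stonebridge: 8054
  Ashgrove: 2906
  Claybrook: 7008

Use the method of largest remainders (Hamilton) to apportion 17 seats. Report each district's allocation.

Standard divisor: 41650 ÷ 17 = 2450.
Standard quotas: Oakdale 3.4706, Millford 0.8624, Rivermont 2.8702, Fernley 2.4629, Stonebridge 3.2873, Ashgrove 1.1861, Claybrook 2.8604.
Lower quotas: Oakdale 3, Millford 0, Rivermont 2, Fernley 2, Stonebridge 3, Ashgrove 1, Claybrook 2 (sum 13, leaving 4 seats).
Remainders in descending order: Rivermont 0.8702, Millford 0.8624, Claybrook 0.8604, Oakdale 0.4706, Fernley 0.4629, Stonebridge 0.2873, Ashgrove 0.1861.
Largest remainders: Rivermont, Millford, Claybrook, Oakdale receive the extra seats.

Oakdale 4, Millford 1, Rivermont 3, Fernley 2, Stonebridge 3, Ashgrove 1, Claybrook 3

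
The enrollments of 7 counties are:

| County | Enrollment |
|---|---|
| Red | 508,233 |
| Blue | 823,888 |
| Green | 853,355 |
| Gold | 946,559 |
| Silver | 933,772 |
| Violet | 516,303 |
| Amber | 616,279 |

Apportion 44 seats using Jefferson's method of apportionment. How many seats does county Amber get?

5

Standard divisor 5198389/44 ≈ 118145.205; standard quotas: Red 4.302, Blue 6.974, Green 7.223, Gold 8.012, Silver 7.904, Violet 4.370, Amber 5.216.
Rounding down gives 4, 6, 7, 8, 7, 4, 5 = 41 seats, so the divisor must be adjusted.
With modified divisor 105900: modified quotas Red 4.799, Blue 7.780, Green 8.058, Gold 8.938, Silver 8.817, Violet 4.875, Amber 5.819.
Rounding down: Red 4, Blue 7, Green 8, Gold 8, Silver 8, Violet 4, Amber 5 (total 44).
Amber receives 5.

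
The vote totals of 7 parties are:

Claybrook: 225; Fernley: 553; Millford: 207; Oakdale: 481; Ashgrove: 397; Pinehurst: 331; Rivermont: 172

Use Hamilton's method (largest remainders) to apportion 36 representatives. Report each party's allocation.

Claybrook 4, Fernley 8, Millford 3, Oakdale 7, Ashgrove 6, Pinehurst 5, Rivermont 3

The standard divisor is 2366/36 ≈ 65.722.
Standard quotas: Claybrook 3.423, Fernley 8.414, Millford 3.150, Oakdale 7.319, Ashgrove 6.041, Pinehurst 5.036, Rivermont 2.617.
Lower quotas: Claybrook 3, Fernley 8, Millford 3, Oakdale 7, Ashgrove 6, Pinehurst 5, Rivermont 2 (sum 34, leaving 2 seats).
Remainders in descending order: Rivermont 0.617, Claybrook 0.423, Fernley 0.414, Oakdale 0.319, Millford 0.150, Ashgrove 0.041, Pinehurst 0.036.
The surplus seats go to Rivermont, Claybrook.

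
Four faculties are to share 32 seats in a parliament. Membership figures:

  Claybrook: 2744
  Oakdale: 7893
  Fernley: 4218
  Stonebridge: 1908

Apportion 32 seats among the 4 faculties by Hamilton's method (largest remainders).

Total 16763; standard divisor 16763/32 ≈ 523.844.
Standard quotas: Claybrook 5.2382, Oakdale 15.0675, Fernley 8.0520, Stonebridge 3.6423.
Lower quotas: Claybrook 5, Oakdale 15, Fernley 8, Stonebridge 3 (sum 31, leaving 1 seat).
Remainders in descending order: Stonebridge 0.6423, Claybrook 0.2382, Oakdale 0.0675, Fernley 0.0520.
Largest remainder: Stonebridge receives the extra seat.

Claybrook 5; Oakdale 15; Fernley 8; Stonebridge 4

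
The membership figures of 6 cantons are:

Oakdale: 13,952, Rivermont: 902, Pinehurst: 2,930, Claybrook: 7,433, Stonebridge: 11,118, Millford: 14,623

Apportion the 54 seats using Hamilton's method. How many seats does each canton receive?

Total 50958; standard divisor 50958/54 ≈ 943.667.
Standard quotas: Oakdale 14.7849, Rivermont 0.9558, Pinehurst 3.1049, Claybrook 7.8767, Stonebridge 11.7817, Millford 15.4959.
Lower quotas: Oakdale 14, Rivermont 0, Pinehurst 3, Claybrook 7, Stonebridge 11, Millford 15 (sum 50, leaving 4 seats).
Remainders in descending order: Rivermont 0.9558, Claybrook 0.8767, Oakdale 0.7849, Stonebridge 0.7817, Millford 0.4959, Pinehurst 0.1049.
The surplus seats go to Rivermont, Claybrook, Oakdale, Stonebridge.

Oakdale=15, Rivermont=1, Pinehurst=3, Claybrook=8, Stonebridge=12, Millford=15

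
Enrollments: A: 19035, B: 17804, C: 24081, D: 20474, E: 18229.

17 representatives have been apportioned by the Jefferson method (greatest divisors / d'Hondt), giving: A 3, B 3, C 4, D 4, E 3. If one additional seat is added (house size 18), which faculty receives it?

C

Priority for the next seat is population ÷ (current seats + 1).
Priorities: A 4758.750, B 4451.000, C 4816.200, D 4094.800, E 4557.250.
Highest priority: C.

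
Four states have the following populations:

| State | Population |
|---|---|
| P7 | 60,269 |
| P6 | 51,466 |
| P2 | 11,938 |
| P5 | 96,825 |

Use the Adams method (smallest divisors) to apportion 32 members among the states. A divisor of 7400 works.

With modified divisor 7400: modified quotas P7 8.144, P6 6.955, P2 1.613, P5 13.084.
Rounding up: P7 9, P6 7, P2 2, P5 14 (total 32).

P7 9, P6 7, P2 2, P5 14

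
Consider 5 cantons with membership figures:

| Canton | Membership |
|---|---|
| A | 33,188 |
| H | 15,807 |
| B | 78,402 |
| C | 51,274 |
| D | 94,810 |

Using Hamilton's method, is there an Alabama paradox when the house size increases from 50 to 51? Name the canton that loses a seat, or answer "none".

At 50 seats: A 6, H 3, B 14, C 10, D 17.
At 51 seats: A 6, H 3, B 15, C 9, D 18.
C drops from 10 to 9.

C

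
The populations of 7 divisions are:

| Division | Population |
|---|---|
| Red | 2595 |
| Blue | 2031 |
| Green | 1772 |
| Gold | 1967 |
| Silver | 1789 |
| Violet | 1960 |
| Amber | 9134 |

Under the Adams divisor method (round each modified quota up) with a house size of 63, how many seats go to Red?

Standard divisor 21248/63 ≈ 337.27; standard quotas: Red 7.694, Blue 6.022, Green 5.254, Gold 5.832, Silver 5.304, Violet 5.811, Amber 27.082.
Rounding up gives 8, 7, 6, 6, 6, 6, 28 = 67 seats, so the divisor must be adjusted.
With modified divisor 356: modified quotas Red 7.289, Blue 5.705, Green 4.978, Gold 5.525, Silver 5.025, Violet 5.506, Amber 25.657.
Rounding up: Red 8, Blue 6, Green 5, Gold 6, Silver 6, Violet 6, Amber 26 (total 63).
Red receives 8.

8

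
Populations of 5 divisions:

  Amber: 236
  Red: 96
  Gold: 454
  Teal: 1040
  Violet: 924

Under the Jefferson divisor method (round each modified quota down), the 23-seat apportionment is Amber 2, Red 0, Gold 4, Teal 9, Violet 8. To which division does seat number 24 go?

Teal

Priority for the next seat is population ÷ (current seats + 1).
Priorities: Amber 78.667, Red 96.000, Gold 90.800, Teal 104.000, Violet 102.667.
Highest priority: Teal.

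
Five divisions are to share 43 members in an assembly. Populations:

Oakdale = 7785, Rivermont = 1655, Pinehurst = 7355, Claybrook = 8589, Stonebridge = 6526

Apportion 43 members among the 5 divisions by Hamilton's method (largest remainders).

Total 31910; standard divisor 31910/43 ≈ 742.093.
Standard quotas: Oakdale 10.4906, Rivermont 2.2302, Pinehurst 9.9112, Claybrook 11.5740, Stonebridge 8.7940.
Lower quotas: Oakdale 10, Rivermont 2, Pinehurst 9, Claybrook 11, Stonebridge 8 (sum 40, leaving 3 seats).
Remainders in descending order: Pinehurst 0.9112, Stonebridge 0.7940, Claybrook 0.5740, Oakdale 0.4906, Rivermont 0.2302.
Largest remainders: Pinehurst, Stonebridge, Claybrook receive the extra seats.

Oakdale 10; Rivermont 2; Pinehurst 10; Claybrook 12; Stonebridge 9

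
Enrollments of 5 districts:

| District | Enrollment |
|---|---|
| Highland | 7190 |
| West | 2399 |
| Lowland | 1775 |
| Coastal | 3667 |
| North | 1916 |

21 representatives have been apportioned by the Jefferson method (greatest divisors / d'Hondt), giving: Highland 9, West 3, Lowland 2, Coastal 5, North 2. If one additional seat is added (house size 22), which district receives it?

Highland

Priority for the next seat is population ÷ (current seats + 1).
Priorities: Highland 719.000, West 599.750, Lowland 591.667, Coastal 611.167, North 638.667.
Highest priority: Highland.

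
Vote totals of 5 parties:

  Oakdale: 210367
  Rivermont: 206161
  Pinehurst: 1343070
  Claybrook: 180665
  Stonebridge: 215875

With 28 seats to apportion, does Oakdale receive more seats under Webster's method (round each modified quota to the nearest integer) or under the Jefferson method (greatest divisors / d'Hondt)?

Webster: Oakdale 3, Rivermont 3, Pinehurst 17, Claybrook 2, Stonebridge 3.
Jefferson: Oakdale 2, Rivermont 2, Pinehurst 19, Claybrook 2, Stonebridge 3.
Oakdale gets 3 under Webster and 2 under Jefferson.

Webster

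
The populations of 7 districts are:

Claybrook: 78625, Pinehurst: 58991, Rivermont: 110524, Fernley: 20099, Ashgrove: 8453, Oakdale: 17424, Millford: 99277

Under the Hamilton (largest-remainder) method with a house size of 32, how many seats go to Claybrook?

Standard divisor: 393393 ÷ 32 ≈ 12293.531.
Standard quotas: Claybrook 6.3956, Pinehurst 4.7985, Rivermont 8.9904, Fernley 1.6349, Ashgrove 0.6876, Oakdale 1.4173, Millford 8.0755.
Lower quotas: Claybrook 6, Pinehurst 4, Rivermont 8, Fernley 1, Ashgrove 0, Oakdale 1, Millford 8 (sum 28, leaving 4 seats).
Remainders in descending order: Rivermont 0.9904, Pinehurst 0.7985, Ashgrove 0.6876, Fernley 0.6349, Oakdale 0.4173, Claybrook 0.3956, Millford 0.0755.
Largest remainders: Rivermont, Pinehurst, Ashgrove, Fernley receive the extra seats.
Claybrook receives 6.

6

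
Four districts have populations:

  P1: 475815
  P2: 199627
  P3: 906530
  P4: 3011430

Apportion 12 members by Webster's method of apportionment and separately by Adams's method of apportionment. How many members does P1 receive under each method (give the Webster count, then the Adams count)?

1 and 2

Webster: P1 1, P2 1, P3 2, P4 8.
Adams: P1 2, P2 1, P3 2, P4 7.
P1 gets 1 under Webster and 2 under Adams.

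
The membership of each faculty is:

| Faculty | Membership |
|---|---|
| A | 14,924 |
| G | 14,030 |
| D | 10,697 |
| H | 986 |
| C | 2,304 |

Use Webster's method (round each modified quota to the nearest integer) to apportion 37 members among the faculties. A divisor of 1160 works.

A 13, G 12, D 9, H 1, C 2

With modified divisor 1160: modified quotas A 12.866, G 12.095, D 9.222, H 0.850, C 1.986.
Rounding to the nearest integer: A 13, G 12, D 9, H 1, C 2 (total 37).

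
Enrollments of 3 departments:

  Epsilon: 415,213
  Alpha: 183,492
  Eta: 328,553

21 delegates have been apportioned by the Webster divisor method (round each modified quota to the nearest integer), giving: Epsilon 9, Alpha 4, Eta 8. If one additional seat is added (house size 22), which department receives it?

Priority for the next seat is population ÷ (current seats + 0.5).
Priorities: Epsilon 43706.632, Alpha 40776.000, Eta 38653.294.
Highest priority: Epsilon.

Epsilon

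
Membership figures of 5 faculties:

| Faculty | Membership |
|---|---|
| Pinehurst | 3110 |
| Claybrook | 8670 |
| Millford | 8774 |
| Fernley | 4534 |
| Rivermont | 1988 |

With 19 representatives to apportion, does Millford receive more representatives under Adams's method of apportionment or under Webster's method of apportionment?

Webster

Adams: Pinehurst 2, Claybrook 6, Millford 6, Fernley 3, Rivermont 2.
Webster: Pinehurst 2, Claybrook 6, Millford 7, Fernley 3, Rivermont 1.
Millford gets 6 under Adams and 7 under Webster.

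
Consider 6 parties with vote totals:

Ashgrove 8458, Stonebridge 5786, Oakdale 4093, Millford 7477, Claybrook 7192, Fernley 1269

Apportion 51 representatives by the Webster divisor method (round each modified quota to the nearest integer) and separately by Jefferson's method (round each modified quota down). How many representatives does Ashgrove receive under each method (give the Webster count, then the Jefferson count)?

12 and 13

Webster: Ashgrove 12, Stonebridge 9, Oakdale 6, Millford 11, Claybrook 11, Fernley 2.
Jefferson: Ashgrove 13, Stonebridge 9, Oakdale 6, Millford 11, Claybrook 11, Fernley 1.
Ashgrove gets 12 under Webster and 13 under Jefferson.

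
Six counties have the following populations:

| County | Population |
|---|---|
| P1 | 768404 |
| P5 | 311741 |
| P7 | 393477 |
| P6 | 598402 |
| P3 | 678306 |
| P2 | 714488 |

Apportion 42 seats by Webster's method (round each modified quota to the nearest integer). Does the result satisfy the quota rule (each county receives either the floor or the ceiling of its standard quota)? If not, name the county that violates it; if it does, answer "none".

none

Standard quotas: P1 9.314, P5 3.779, P7 4.770, P6 7.254, P3 8.222, P2 8.661.
Webster allocation: P1 9, P5 4, P7 5, P6 7, P3 8, P2 9.
Every allocation lies between the lower and upper quota.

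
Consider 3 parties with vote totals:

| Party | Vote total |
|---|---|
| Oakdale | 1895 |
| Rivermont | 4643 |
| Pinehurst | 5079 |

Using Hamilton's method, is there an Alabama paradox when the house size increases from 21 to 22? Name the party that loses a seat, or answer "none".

At 21 seats: Oakdale 4, Rivermont 8, Pinehurst 9.
At 22 seats: Oakdale 3, Rivermont 9, Pinehurst 10.
Oakdale drops from 4 to 3.

Oakdale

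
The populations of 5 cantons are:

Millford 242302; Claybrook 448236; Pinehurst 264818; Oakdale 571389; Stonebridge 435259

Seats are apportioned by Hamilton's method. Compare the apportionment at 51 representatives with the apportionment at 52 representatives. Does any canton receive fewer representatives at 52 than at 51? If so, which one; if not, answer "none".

At 51 seats: Millford 6, Claybrook 12, Pinehurst 7, Oakdale 15, Stonebridge 11.
At 52 seats: Millford 6, Claybrook 12, Pinehurst 7, Oakdale 15, Stonebridge 12.
No canton's allocation decreased.

none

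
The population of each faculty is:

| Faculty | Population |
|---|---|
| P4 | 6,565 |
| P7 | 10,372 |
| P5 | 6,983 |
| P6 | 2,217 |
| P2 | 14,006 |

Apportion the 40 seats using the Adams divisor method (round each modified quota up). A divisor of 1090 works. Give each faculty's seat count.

With modified divisor 1090: modified quotas P4 6.023, P7 9.516, P5 6.406, P6 2.034, P2 12.850.
Rounding up: P4 7, P7 10, P5 7, P6 3, P2 13 (total 40).

P4=7; P7=10; P5=7; P6=3; P2=13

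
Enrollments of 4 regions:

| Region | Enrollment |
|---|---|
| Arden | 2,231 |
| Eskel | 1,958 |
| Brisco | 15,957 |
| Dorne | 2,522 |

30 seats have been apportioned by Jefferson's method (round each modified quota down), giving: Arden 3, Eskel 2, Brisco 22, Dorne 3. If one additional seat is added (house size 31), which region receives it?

Priority for the next seat is population ÷ (current seats + 1).
Priorities: Arden 557.750, Eskel 652.667, Brisco 693.783, Dorne 630.500.
Highest priority: Brisco.

Brisco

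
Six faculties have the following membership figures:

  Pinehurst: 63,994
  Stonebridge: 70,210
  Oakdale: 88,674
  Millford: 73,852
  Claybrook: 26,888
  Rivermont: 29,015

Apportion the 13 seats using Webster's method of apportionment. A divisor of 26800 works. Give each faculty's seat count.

Pinehurst 2, Stonebridge 3, Oakdale 3, Millford 3, Claybrook 1, Rivermont 1

With modified divisor 26800: modified quotas Pinehurst 2.388, Stonebridge 2.620, Oakdale 3.309, Millford 2.756, Claybrook 1.003, Rivermont 1.083.
Rounding to the nearest integer: Pinehurst 2, Stonebridge 3, Oakdale 3, Millford 3, Claybrook 1, Rivermont 1 (total 13).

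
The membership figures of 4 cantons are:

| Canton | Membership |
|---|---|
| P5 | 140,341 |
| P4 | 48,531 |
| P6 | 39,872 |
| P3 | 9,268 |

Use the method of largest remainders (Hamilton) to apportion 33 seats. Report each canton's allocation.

P5 19, P4 7, P6 6, P3 1

Total 238012; standard divisor 238012/33 ≈ 7212.485.
Standard quotas: P5 19.4581, P4 6.7287, P6 5.5282, P3 1.2850.
Lower quotas: P5 19, P4 6, P6 5, P3 1 (sum 31, leaving 2 seats).
Remainders in descending order: P4 0.7287, P6 0.5282, P5 0.4581, P3 0.2850.
Largest remainders: P4, P6 receive the extra seats.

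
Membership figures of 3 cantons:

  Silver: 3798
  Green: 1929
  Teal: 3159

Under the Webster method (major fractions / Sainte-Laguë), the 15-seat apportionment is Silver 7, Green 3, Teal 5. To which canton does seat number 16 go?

Teal

Priority for the next seat is population ÷ (current seats + 0.5).
Priorities: Silver 506.400, Green 551.143, Teal 574.364.
Highest priority: Teal.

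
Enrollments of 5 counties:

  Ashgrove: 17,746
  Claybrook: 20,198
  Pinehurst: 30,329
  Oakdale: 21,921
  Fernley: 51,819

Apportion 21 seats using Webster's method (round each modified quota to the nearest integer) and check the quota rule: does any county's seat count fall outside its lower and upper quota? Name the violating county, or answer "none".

Standard quotas: Ashgrove 2.624, Claybrook 2.987, Pinehurst 4.485, Oakdale 3.242, Fernley 7.663.
Webster allocation: Ashgrove 3, Claybrook 3, Pinehurst 4, Oakdale 3, Fernley 8.
Every allocation lies between the lower and upper quota.

none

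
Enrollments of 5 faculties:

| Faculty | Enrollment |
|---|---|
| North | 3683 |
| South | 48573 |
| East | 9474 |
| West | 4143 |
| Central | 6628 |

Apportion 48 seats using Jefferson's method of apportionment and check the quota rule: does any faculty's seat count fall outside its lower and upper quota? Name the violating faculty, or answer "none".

South

Standard quotas: North 2.438, South 32.158, East 6.272, West 2.743, Central 4.388.
Jefferson allocation: North 2, South 34, East 6, West 2, Central 4.
South has quota 32.158 (lower 32, upper 33) but receives 34 — outside the quota interval.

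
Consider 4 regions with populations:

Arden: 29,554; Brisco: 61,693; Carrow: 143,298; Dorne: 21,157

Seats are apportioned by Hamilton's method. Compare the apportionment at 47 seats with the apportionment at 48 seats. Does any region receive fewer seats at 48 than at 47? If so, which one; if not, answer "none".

At 47 seats: Arden 6, Brisco 11, Carrow 26, Dorne 4.
At 48 seats: Arden 5, Brisco 12, Carrow 27, Dorne 4.
Arden drops from 6 to 5.

Arden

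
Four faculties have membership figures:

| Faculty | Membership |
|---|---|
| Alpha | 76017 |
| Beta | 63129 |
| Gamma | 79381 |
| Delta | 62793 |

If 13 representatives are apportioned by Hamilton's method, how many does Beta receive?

3

Total 281320; standard divisor 281320/13 = 21640.
Standard quotas: Alpha 3.5128, Beta 2.9172, Gamma 3.6683, Delta 2.9017.
Lower quotas: Alpha 3, Beta 2, Gamma 3, Delta 2 (sum 10, leaving 3 seats).
Remainders in descending order: Beta 0.9172, Delta 0.9017, Gamma 0.6683, Alpha 0.5128.
Largest remainders: Beta, Delta, Gamma receive the extra seats.
Beta receives 3.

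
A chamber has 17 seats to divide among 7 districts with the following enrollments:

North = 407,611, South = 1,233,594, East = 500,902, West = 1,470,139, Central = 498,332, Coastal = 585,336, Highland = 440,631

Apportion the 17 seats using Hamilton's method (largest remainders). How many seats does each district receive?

The standard divisor is 5136545/17 ≈ 302149.706.
Standard quotas: North 1.3490, South 4.0827, East 1.6578, West 4.8656, Central 1.6493, Coastal 1.9372, Highland 1.4583.
Lower quotas: North 1, South 4, East 1, West 4, Central 1, Coastal 1, Highland 1 (sum 13, leaving 4 seats).
Remainders in descending order: Coastal 0.9372, West 0.8656, East 0.6578, Central 0.6493, Highland 0.4583, North 0.3490, South 0.0827.
The surplus seats go to Coastal, West, East, Central.

North 1, South 4, East 2, West 5, Central 2, Coastal 2, Highland 1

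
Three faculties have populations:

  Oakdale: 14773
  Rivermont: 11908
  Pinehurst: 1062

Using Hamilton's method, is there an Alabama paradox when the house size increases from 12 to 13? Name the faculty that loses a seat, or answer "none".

At 12 seats: Oakdale 6, Rivermont 5, Pinehurst 1.
At 13 seats: Oakdale 7, Rivermont 6, Pinehurst 0.
Pinehurst drops from 1 to 0.

Pinehurst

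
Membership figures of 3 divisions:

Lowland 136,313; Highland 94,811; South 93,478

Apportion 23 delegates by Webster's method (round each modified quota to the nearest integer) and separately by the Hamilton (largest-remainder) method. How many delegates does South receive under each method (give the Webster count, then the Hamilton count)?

Webster: Lowland 9, Highland 7, South 7.
Hamilton: Lowland 10, Highland 7, South 6.
South gets 7 under Webster and 6 under Hamilton.

7 and 6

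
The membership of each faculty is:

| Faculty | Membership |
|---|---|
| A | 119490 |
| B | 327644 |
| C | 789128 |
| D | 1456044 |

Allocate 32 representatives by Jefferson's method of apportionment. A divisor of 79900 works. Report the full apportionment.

With modified divisor 79900: modified quotas A 1.495, B 4.101, C 9.876, D 18.223.
Rounding down: A 1, B 4, C 9, D 18 (total 32).

A 1; B 4; C 9; D 18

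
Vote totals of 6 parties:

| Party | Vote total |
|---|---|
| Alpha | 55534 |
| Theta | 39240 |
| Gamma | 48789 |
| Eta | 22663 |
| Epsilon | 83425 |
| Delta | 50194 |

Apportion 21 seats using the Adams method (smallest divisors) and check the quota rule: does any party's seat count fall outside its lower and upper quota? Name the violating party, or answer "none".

Standard quotas: Alpha 3.889, Theta 2.748, Gamma 3.417, Eta 1.587, Epsilon 5.843, Delta 3.515.
Adams allocation: Alpha 4, Theta 3, Gamma 3, Eta 2, Epsilon 5, Delta 4.
Every allocation lies between the lower and upper quota.

none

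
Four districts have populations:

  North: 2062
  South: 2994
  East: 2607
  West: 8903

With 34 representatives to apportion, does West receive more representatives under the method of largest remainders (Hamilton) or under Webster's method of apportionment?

Webster

Hamilton: North 4, South 6, East 6, West 18.
Webster: North 4, South 6, East 5, West 19.
West gets 18 under Hamilton and 19 under Webster.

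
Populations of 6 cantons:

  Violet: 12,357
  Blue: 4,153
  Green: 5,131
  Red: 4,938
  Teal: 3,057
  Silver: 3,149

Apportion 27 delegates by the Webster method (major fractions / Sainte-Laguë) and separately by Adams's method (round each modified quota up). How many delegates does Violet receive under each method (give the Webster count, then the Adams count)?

10 and 9

Webster: Violet 10, Blue 3, Green 4, Red 4, Teal 3, Silver 3.
Adams: Violet 9, Blue 4, Green 4, Red 4, Teal 3, Silver 3.
Violet gets 10 under Webster and 9 under Adams.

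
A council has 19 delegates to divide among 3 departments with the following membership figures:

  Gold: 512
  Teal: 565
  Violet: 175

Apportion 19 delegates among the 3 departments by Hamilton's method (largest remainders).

Gold 8, Teal 8, Violet 3

Total 1252; standard divisor 1252/19 ≈ 65.895.
Standard quotas: Gold 7.770, Teal 8.574, Violet 2.656.
Lower quotas: Gold 7, Teal 8, Violet 2 (sum 17, leaving 2 seats).
Remainders in descending order: Gold 0.770, Violet 0.656, Teal 0.574.
The surplus seats go to Gold, Violet.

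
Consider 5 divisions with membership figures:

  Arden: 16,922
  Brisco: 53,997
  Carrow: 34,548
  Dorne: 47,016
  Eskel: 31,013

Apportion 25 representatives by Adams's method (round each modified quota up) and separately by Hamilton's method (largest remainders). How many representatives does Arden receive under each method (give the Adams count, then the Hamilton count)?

Adams: Arden 3, Brisco 7, Carrow 5, Dorne 6, Eskel 4.
Hamilton: Arden 2, Brisco 7, Carrow 5, Dorne 7, Eskel 4.
Arden gets 3 under Adams and 2 under Hamilton.

3 and 2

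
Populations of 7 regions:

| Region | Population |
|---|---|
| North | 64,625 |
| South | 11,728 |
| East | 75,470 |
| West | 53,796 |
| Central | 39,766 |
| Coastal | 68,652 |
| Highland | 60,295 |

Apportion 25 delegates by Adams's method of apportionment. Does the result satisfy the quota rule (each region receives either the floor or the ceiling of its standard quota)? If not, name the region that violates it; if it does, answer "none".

Standard quotas: North 4.316, South 0.783, East 5.040, West 3.593, Central 2.656, Coastal 4.585, Highland 4.027.
Adams allocation: North 4, South 1, East 5, West 4, Central 3, Coastal 4, Highland 4.
Every allocation lies between the lower and upper quota.

none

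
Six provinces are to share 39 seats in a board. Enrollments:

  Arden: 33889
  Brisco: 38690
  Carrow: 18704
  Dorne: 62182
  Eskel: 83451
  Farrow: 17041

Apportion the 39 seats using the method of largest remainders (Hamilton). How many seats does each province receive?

Arden=5, Brisco=6, Carrow=3, Dorne=9, Eskel=13, Farrow=3

Standard divisor: 253957 ÷ 39 ≈ 6511.718.
Standard quotas: Arden 5.2043, Brisco 5.9416, Carrow 2.8724, Dorne 9.5492, Eskel 12.8155, Farrow 2.6170.
Lower quotas: Arden 5, Brisco 5, Carrow 2, Dorne 9, Eskel 12, Farrow 2 (sum 35, leaving 4 seats).
Remainders in descending order: Brisco 0.9416, Carrow 0.8724, Eskel 0.8155, Farrow 0.6170, Dorne 0.5492, Arden 0.2043.
The surplus seats go to Brisco, Carrow, Eskel, Farrow.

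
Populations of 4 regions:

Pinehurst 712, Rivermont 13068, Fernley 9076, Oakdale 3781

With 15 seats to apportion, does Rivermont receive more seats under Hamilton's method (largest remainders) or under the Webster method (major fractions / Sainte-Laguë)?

Hamilton: Pinehurst 1, Rivermont 7, Fernley 5, Oakdale 2.
Webster: Pinehurst 0, Rivermont 8, Fernley 5, Oakdale 2.
Rivermont gets 7 under Hamilton and 8 under Webster.

Webster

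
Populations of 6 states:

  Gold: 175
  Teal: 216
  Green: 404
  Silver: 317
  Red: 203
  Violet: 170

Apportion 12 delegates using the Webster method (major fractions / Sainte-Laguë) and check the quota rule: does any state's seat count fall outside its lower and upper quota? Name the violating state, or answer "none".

none

Standard quotas: Gold 1.414, Teal 1.745, Green 3.265, Silver 2.562, Red 1.640, Violet 1.374.
Webster allocation: Gold 1, Teal 2, Green 3, Silver 3, Red 2, Violet 1.
Every allocation lies between the lower and upper quota.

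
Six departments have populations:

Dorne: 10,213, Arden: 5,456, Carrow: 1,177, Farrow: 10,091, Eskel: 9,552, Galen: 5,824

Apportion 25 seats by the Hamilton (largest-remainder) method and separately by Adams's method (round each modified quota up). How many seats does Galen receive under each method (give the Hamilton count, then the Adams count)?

3 and 4

Hamilton: Dorne 6, Arden 3, Carrow 1, Farrow 6, Eskel 6, Galen 3.
Adams: Dorne 6, Arden 3, Carrow 1, Farrow 6, Eskel 5, Galen 4.
Galen gets 3 under Hamilton and 4 under Adams.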